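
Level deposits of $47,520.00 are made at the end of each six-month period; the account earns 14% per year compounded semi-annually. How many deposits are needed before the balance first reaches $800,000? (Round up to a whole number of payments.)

12 payments

Periodic rate r = 0.14/2 per half-year; n is counted in half-years.
Ordinary annuity FV: 800,000 = 47,520 × [((1+r)^n − 1)/r].
(1+r)^n = 1 + 800,000 × r / 47,520, so n = ln(1 + 800,000·r/47,520) / ln(1+r) = 11.51.
Round up to a whole number of payments: n = 12.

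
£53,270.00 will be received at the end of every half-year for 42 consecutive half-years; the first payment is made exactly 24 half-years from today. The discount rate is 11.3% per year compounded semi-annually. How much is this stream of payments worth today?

Ordinary annuity of 42 payments, first payment at period 24.
Periodic rate r = 0.113/2 per half-year; n is counted in half-years.
The ordinary-annuity PV formula values the stream one period before the first payment (period 23); discount that back 23 periods:
PV₀ = 53,270 × [1 − (1+r)^−42] / r × (1+r)^−23 = £239,859.66

£239,859.66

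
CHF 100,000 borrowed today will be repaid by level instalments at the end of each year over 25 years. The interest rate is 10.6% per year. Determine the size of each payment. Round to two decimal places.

CHF 11,528.76

Level ordinary annuity; solve PV = PMT × [(1 − (1+r)^−n)/r] for PMT.
Periodic rate r = 0.106 per year.
With n = 25: PMT = 100,000 / ([(1 − (1+r)^−n)/r]) = CHF 11,528.76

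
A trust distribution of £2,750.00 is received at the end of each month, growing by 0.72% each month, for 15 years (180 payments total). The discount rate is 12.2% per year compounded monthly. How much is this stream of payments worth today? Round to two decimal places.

£381,023.71

Periodic rate r = 0.122/12 per month; n is counted in months.
Growing ordinary annuity: PV = PMT₁ × [1 − ((1+g)/(1+r))^n] / (r − g) = 2,750 × [1 − ((1+0.0072)/(1+r))^180] / (r − 0.0072) = £381,023.71.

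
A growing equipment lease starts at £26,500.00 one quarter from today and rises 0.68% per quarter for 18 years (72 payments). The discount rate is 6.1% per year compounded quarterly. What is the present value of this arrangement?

Periodic rate r = 0.061/4 per quarter; n is counted in quarters.
Growing ordinary annuity: PV = PMT₁ × [1 − ((1+g)/(1+r))^n] / (r − g) = 26,500 × [1 − ((1+0.0068)/(1+r))^72] / (r − 0.0068) = £1,418,011.47.

£1,418,011.47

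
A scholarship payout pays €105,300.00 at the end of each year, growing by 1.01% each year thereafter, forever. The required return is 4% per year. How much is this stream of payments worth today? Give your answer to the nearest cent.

€3,521,739.13

Periodic rate r = 0.04 per year.
Growing perpetuity (Gordon): PV = PMT₁ / (r − g) = 105,300 / (r − 0.0101) = €3,521,739.13.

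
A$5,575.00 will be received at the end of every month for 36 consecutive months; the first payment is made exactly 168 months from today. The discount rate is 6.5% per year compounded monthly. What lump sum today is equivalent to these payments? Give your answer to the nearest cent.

Ordinary annuity of 36 payments, first payment at period 168.
Periodic rate r = 0.065/12 per month; n is counted in months.
The ordinary-annuity PV formula values the stream one period before the first payment (period 167); discount that back 167 periods:
PV₀ = 5,575 × [1 − (1+r)^−36] / r × (1+r)^−167 = A$73,796.05

A$73,796.05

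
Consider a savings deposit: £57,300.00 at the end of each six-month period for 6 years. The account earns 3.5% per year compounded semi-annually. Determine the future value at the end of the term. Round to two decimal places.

£757,798.44

This is an ordinary annuity: 12 deposits of £57,300.00 at the end of each six-month period.
Periodic rate r = 0.035/2 per half-year; n is counted in half-years.
FV = PMT × [((1+r)^n − 1)/r] = 57,300 × [(1+r)^12 − 1] / r = £757,798.44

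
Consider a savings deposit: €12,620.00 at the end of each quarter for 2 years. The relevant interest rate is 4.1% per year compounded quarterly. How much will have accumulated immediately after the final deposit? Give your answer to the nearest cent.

€104,657.15

This is an ordinary annuity: 8 deposits of €12,620.00 at the end of each quarter.
Periodic rate r = 0.041/4 per quarter; n is counted in quarters.
FV = PMT × [((1+r)^n − 1)/r] = 12,620 × [(1+r)^8 − 1] / r = €104,657.15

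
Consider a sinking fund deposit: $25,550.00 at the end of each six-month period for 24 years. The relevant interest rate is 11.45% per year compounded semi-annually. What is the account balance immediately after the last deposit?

This is an ordinary annuity: 48 deposits of $25,550.00 at the end of each six-month period.
Periodic rate r = 0.1145/2 per half-year; n is counted in half-years.
FV = PMT × [((1+r)^n − 1)/r] = 25,550 × [(1+r)^48 − 1] / r = $6,012,405.91

$6,012,405.91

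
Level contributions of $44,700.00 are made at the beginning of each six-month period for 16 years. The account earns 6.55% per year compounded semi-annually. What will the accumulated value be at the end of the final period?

This is an annuity due: 32 deposits of $44,700.00 at the beginning of each six-month period.
Periodic rate r = 0.0655/2 per half-year; n is counted in half-years.
FV = PMT × [((1+r)^n − 1)/r] × (1+r) = 44,700 × [(1+r)^32 − 1] / r × (1+r) = $2,543,515.76

$2,543,515.76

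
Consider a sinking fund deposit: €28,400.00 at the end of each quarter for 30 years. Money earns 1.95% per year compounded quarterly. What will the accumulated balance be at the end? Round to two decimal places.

€4,616,479.95

This is an ordinary annuity: 120 deposits of €28,400.00 at the end of each quarter.
Periodic rate r = 0.0195/4 per quarter; n is counted in quarters.
FV = PMT × [((1+r)^n − 1)/r] = 28,400 × [(1+r)^120 − 1] / r = €4,616,479.95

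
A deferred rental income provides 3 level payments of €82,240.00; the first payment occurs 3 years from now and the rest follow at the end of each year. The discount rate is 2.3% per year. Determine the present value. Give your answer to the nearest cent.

Ordinary annuity of 3 payments, first payment at period 3.
Periodic rate r = 0.023 per year.
The ordinary-annuity PV formula values the stream one period before the first payment (period 2); discount that back 2 periods:
PV₀ = 82,240 × [1 − (1+r)^−3] / r × (1+r)^−2 = €225,308.03

€225,308.03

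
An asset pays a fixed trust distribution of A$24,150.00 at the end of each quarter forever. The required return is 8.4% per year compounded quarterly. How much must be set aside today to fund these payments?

A$1,150,000.00

Periodic rate r = 0.084/4 per quarter.
Level perpetuity: PV = PMT / r = 24,150 / (0.084/4) = A$1,150,000.00.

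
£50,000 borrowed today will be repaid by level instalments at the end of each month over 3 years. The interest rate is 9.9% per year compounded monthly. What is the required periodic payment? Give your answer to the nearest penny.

£1,611.01

Level ordinary annuity; solve PV = PMT × [(1 − (1+r)^−n)/r] for PMT.
Periodic rate r = 0.099/12 per month; n is counted in months.
With n = 36: PMT = 50,000 / ([(1 − (1+r)^−n)/r]) = £1,611.01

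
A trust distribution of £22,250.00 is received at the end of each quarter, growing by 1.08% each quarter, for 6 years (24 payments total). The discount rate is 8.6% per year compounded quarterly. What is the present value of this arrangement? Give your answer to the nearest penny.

£464,370.81

Periodic rate r = 0.086/4 per quarter; n is counted in quarters.
Growing ordinary annuity: PV = PMT₁ × [1 − ((1+g)/(1+r))^n] / (r − g) = 22,250 × [1 − ((1+0.0108)/(1+r))^24] / (r − 0.0108) = £464,370.81.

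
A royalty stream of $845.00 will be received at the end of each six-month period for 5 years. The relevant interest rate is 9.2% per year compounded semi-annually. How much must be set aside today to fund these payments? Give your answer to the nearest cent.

This is an ordinary annuity: 10 payments of $845.00 at the end of each six-month period.
Periodic rate r = 0.092/2 per half-year; n is counted in half-years.
PV = PMT × [(1 − (1+r)^−n)/r] = 845 × [1 − (1+r)^−10] / r = $6,653.49

$6,653.49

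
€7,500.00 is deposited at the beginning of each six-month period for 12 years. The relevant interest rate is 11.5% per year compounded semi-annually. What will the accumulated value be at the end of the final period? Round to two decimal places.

This is an annuity due: 24 deposits of €7,500.00 at the beginning of each six-month period.
Periodic rate r = 0.115/2 per half-year; n is counted in half-years.
FV = PMT × [((1+r)^n − 1)/r] × (1+r) = 7,500 × [(1+r)^24 − 1] / r × (1+r) = €389,784.33

€389,784.33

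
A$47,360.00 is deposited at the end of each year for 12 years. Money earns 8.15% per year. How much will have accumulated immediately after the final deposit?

A$906,791.00

This is an ordinary annuity: 12 deposits of A$47,360.00 at the end of each year.
Periodic rate r = 0.0815 per year.
FV = PMT × [((1+r)^n − 1)/r] = 47,360 × [(1+r)^12 − 1] / r = A$906,791.00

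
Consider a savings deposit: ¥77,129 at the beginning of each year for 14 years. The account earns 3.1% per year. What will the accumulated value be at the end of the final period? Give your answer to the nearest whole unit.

This is an annuity due: 14 deposits of ¥77,129 at the beginning of each year.
Periodic rate r = 0.031 per year.
FV = PMT × [((1+r)^n − 1)/r] × (1+r) = 77,129 × [(1+r)^14 − 1] / r × (1+r) = ¥1,367,948

¥1,367,948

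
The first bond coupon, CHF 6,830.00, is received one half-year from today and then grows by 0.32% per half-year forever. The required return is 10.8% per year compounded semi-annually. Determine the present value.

CHF 134,448.82

Periodic rate r = 0.108/2 per half-year.
Growing perpetuity (Gordon): PV = PMT₁ / (r − g) = 6,830 / (r − 0.0032) = CHF 134,448.82.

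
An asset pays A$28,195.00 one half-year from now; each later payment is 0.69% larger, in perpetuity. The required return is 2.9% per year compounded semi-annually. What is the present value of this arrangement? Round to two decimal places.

A$3,709,868.42

Periodic rate r = 0.029/2 per half-year.
Growing perpetuity (Gordon): PV = PMT₁ / (r − g) = 28,195 / (r − 0.0069) = A$3,709,868.42.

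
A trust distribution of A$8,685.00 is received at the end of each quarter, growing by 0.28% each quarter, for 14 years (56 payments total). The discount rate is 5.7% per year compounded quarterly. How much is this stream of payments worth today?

Periodic rate r = 0.057/4 per quarter; n is counted in quarters.
Growing ordinary annuity: PV = PMT₁ × [1 − ((1+g)/(1+r))^n] / (r − g) = 8,685 × [1 − ((1+0.0028)/(1+r))^56] / (r − 0.0028) = A$356,867.26.

A$356,867.26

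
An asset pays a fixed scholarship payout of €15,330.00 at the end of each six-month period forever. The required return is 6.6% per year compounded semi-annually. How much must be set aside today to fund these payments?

€464,545.45

Periodic rate r = 0.066/2 per half-year.
Level perpetuity: PV = PMT / r = 15,330 / (0.066/2) = €464,545.45.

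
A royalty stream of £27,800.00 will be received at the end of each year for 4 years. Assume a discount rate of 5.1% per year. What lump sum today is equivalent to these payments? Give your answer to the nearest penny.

This is an ordinary annuity: 4 payments of £27,800.00 at the end of each year.
Periodic rate r = 0.051 per year.
PV = PMT × [(1 − (1+r)^−n)/r] = 27,800 × [1 − (1+r)^−4] / r = £98,348.87

£98,348.87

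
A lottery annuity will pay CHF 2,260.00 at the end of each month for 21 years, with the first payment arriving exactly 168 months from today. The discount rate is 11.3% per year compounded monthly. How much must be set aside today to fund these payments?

CHF 45,441.75

Ordinary annuity of 252 payments, first payment at period 168.
Periodic rate r = 0.113/12 per month; n is counted in months.
The ordinary-annuity PV formula values the stream one period before the first payment (period 167); discount that back 167 periods:
PV₀ = 2,260 × [1 − (1+r)^−252] / r × (1+r)^−167 = CHF 45,441.75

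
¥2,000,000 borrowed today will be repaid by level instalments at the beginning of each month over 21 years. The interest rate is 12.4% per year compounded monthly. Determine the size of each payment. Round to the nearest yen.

Level annuity due; solve PV = PMT × [(1 − (1+r)^−n)/r] × (1+r) for PMT.
Periodic rate r = 0.124/12 per month; n is counted in months.
With n = 252: PMT = 2,000,000 / ([(1 − (1+r)^−n)/r] × (1+r)) = ¥22,113

¥22,113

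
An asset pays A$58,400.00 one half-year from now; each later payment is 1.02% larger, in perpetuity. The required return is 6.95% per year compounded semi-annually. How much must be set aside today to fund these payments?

Periodic rate r = 0.0695/2 per half-year.
Growing perpetuity (Gordon): PV = PMT₁ / (r − g) = 58,400 / (r − 0.0102) = A$2,378,818.74.

A$2,378,818.74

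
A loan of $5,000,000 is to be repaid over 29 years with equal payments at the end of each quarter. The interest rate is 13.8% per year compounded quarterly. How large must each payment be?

$175,940.56

Level ordinary annuity; solve PV = PMT × [(1 − (1+r)^−n)/r] for PMT.
Periodic rate r = 0.138/4 per quarter; n is counted in quarters.
With n = 116: PMT = 5,000,000 / ([(1 − (1+r)^−n)/r]) = $175,940.56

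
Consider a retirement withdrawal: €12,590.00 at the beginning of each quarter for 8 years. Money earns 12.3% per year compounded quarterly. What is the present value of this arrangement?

This is an annuity due: 32 payments of €12,590.00 at the beginning of each quarter.
Periodic rate r = 0.123/4 per quarter; n is counted in quarters.
PV = PMT × [(1 − (1+r)^−n)/r] × (1+r) = 12,590 × [1 − (1+r)^−32] / r × (1+r) = €261,907.76

€261,907.76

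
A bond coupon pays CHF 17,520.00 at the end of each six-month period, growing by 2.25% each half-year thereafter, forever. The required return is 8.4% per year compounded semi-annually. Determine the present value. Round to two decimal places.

Periodic rate r = 0.084/2 per half-year.
Growing perpetuity (Gordon): PV = PMT₁ / (r − g) = 17,520 / (r − 0.0225) = CHF 898,461.54.

CHF 898,461.54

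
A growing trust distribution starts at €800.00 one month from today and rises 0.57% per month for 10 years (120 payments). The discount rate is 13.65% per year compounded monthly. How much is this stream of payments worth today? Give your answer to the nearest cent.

Periodic rate r = 0.1365/12 per month; n is counted in months.
Growing ordinary annuity: PV = PMT₁ × [1 − ((1+g)/(1+r))^n] / (r − g) = 800 × [1 − ((1+0.0057)/(1+r))^120] / (r − 0.0057) = €69,210.81.

€69,210.81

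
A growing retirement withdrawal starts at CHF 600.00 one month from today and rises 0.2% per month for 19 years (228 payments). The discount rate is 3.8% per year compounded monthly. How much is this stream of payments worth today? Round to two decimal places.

CHF 119,846.78

Periodic rate r = 0.038/12 per month; n is counted in months.
Growing ordinary annuity: PV = PMT₁ × [1 − ((1+g)/(1+r))^n] / (r − g) = 600 × [1 − ((1+0.002)/(1+r))^228] / (r − 0.002) = CHF 119,846.78.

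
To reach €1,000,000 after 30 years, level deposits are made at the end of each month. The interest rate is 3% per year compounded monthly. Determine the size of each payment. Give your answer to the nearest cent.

€1,716.04

Level ordinary annuity; solve FV = PMT × [((1+r)^n − 1)/r] for PMT.
Periodic rate r = 0.03/12 per month; n is counted in months.
With n = 360: PMT = 1,000,000 / ([((1+r)^n − 1)/r]) = €1,716.04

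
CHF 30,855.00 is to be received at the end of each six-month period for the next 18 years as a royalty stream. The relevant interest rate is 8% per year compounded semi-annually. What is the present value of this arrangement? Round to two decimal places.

CHF 583,415.04

This is an ordinary annuity: 36 payments of CHF 30,855.00 at the end of each six-month period.
Periodic rate r = 0.08/2 per half-year; n is counted in half-years.
PV = PMT × [(1 − (1+r)^−n)/r] = 30,855 × [1 − (1+r)^−36] / r = CHF 583,415.04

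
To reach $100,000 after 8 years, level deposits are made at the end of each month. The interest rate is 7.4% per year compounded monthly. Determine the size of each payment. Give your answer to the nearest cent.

Level ordinary annuity; solve FV = PMT × [((1+r)^n − 1)/r] for PMT.
Periodic rate r = 0.074/12 per month; n is counted in months.
With n = 96: PMT = 100,000 / ([((1+r)^n − 1)/r]) = $766.70

$766.70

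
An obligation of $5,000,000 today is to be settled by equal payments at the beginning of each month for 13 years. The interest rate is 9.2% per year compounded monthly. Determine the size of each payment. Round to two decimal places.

$54,640.62

Level annuity due; solve PV = PMT × [(1 − (1+r)^−n)/r] × (1+r) for PMT.
Periodic rate r = 0.092/12 per month; n is counted in months.
With n = 156: PMT = 5,000,000 / ([(1 − (1+r)^−n)/r] × (1+r)) = $54,640.62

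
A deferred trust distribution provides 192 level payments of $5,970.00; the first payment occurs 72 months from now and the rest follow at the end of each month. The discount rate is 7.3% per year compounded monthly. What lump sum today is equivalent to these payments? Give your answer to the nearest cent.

$438,887.46

Ordinary annuity of 192 payments, first payment at period 72.
Periodic rate r = 0.073/12 per month; n is counted in months.
The ordinary-annuity PV formula values the stream one period before the first payment (period 71); discount that back 71 periods:
PV₀ = 5,970 × [1 − (1+r)^−192] / r × (1+r)^−71 = $438,887.46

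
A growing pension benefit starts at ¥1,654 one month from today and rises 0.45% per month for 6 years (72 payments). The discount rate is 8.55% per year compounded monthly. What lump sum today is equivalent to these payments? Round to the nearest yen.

¥107,941

Periodic rate r = 0.0855/12 per month; n is counted in months.
Growing ordinary annuity: PV = PMT₁ × [1 − ((1+g)/(1+r))^n] / (r − g) = 1,654 × [1 − ((1+0.0045)/(1+r))^72] / (r − 0.0045) = ¥107,941.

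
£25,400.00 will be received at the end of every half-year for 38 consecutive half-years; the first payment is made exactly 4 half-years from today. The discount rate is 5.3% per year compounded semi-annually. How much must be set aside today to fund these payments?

£558,159.97

Ordinary annuity of 38 payments, first payment at period 4.
Periodic rate r = 0.053/2 per half-year; n is counted in half-years.
The ordinary-annuity PV formula values the stream one period before the first payment (period 3); discount that back 3 periods:
PV₀ = 25,400 × [1 − (1+r)^−38] / r × (1+r)^−3 = £558,159.97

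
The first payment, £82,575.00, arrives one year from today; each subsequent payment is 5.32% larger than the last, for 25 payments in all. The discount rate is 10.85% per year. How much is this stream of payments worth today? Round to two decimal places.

Periodic rate r = 0.1085 per year.
Growing ordinary annuity: PV = PMT₁ × [1 − ((1+g)/(1+r))^n] / (r − g) = 82,575 × [1 − ((1+0.0532)/(1+r))^25] / (r − 0.0532) = £1,077,784.58.

£1,077,784.58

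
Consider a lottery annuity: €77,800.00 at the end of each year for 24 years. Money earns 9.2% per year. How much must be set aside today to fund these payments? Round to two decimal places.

€743,358.58

This is an ordinary annuity: 24 payments of €77,800.00 at the end of each year.
Periodic rate r = 0.092 per year.
PV = PMT × [(1 − (1+r)^−n)/r] = 77,800 × [1 − (1+r)^−24] / r = €743,358.58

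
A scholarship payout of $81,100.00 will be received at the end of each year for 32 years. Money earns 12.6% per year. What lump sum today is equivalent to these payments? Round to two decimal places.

$629,215.63

This is an ordinary annuity: 32 payments of $81,100.00 at the end of each year.
Periodic rate r = 0.126 per year.
PV = PMT × [(1 − (1+r)^−n)/r] = 81,100 × [1 − (1+r)^−32] / r = $629,215.63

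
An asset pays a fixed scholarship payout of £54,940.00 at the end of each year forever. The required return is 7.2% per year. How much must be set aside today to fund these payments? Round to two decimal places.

£763,055.56

Periodic rate r = 0.072 per year.
Level perpetuity: PV = PMT / r = 54,940 / (0.072) = £763,055.56.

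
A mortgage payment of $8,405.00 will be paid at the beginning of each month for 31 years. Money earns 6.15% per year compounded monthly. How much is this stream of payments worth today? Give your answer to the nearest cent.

$1,402,257.19

This is an annuity due: 372 payments of $8,405.00 at the beginning of each month.
Periodic rate r = 0.0615/12 per month; n is counted in months.
PV = PMT × [(1 − (1+r)^−n)/r] × (1+r) = 8,405 × [1 − (1+r)^−372] / r × (1+r) = $1,402,257.19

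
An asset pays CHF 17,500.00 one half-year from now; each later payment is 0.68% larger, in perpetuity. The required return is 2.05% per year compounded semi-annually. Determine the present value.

Periodic rate r = 0.0205/2 per half-year.
Growing perpetuity (Gordon): PV = PMT₁ / (r − g) = 17,500 / (r − 0.0068) = CHF 5,072,463.77.

CHF 5,072,463.77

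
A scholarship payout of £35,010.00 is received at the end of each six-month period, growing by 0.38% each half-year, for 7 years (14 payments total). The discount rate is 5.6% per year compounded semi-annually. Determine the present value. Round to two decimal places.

Periodic rate r = 0.056/2 per half-year; n is counted in half-years.
Growing ordinary annuity: PV = PMT₁ × [1 − ((1+g)/(1+r))^n] / (r − g) = 35,010 × [1 − ((1+0.0038)/(1+r))^14] / (r − 0.0038) = £410,278.91.

£410,278.91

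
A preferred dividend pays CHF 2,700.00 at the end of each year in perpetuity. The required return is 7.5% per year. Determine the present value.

Periodic rate r = 0.075 per year.
Level perpetuity: PV = PMT / r = 2,700 / (0.075) = CHF 36,000.00.

CHF 36,000.00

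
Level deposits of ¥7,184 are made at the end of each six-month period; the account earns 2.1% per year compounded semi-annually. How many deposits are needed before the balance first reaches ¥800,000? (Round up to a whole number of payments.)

Periodic rate r = 0.021/2 per half-year; n is counted in half-years.
Ordinary annuity FV: 800,000 = 7,184 × [((1+r)^n − 1)/r].
(1+r)^n = 1 + 800,000 × r / 7,184, so n = ln(1 + 800,000·r/7,184) / ln(1+r) = 74.14.
Round up to a whole number of payments: n = 75.

75 payments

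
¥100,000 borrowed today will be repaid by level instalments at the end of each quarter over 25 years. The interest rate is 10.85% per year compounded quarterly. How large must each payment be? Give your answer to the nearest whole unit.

Level ordinary annuity; solve PV = PMT × [(1 − (1+r)^−n)/r] for PMT.
Periodic rate r = 0.1085/4 per quarter; n is counted in quarters.
With n = 100: PMT = 100,000 / ([(1 − (1+r)^−n)/r]) = ¥2,913

¥2,913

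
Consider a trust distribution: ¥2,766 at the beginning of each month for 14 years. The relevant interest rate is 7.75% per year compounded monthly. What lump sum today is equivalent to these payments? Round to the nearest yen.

¥284,888

This is an annuity due: 168 payments of ¥2,766 at the beginning of each month.
Periodic rate r = 0.0775/12 per month; n is counted in months.
PV = PMT × [(1 − (1+r)^−n)/r] × (1+r) = 2,766 × [1 − (1+r)^−168] / r × (1+r) = ¥284,888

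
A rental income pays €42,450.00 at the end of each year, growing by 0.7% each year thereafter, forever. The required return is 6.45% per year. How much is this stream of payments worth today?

Periodic rate r = 0.0645 per year.
Growing perpetuity (Gordon): PV = PMT₁ / (r − g) = 42,450 / (r − 0.007) = €738,260.87.

€738,260.87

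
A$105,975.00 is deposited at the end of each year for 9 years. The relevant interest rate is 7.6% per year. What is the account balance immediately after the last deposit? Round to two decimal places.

A$1,301,470.36

This is an ordinary annuity: 9 deposits of A$105,975.00 at the end of each year.
Periodic rate r = 0.076 per year.
FV = PMT × [((1+r)^n − 1)/r] = 105,975 × [(1+r)^9 − 1] / r = A$1,301,470.36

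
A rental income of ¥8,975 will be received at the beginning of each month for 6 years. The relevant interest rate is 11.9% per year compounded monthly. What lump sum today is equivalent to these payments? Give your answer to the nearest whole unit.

¥464,863

This is an annuity due: 72 payments of ¥8,975 at the beginning of each month.
Periodic rate r = 0.119/12 per month; n is counted in months.
PV = PMT × [(1 − (1+r)^−n)/r] × (1+r) = 8,975 × [1 − (1+r)^−72] / r × (1+r) = ¥464,863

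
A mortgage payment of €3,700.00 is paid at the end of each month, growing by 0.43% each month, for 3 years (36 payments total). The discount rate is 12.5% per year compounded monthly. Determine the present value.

€118,773.40

Periodic rate r = 0.125/12 per month; n is counted in months.
Growing ordinary annuity: PV = PMT₁ × [1 − ((1+g)/(1+r))^n] / (r − g) = 3,700 × [1 − ((1+0.0043)/(1+r))^36] / (r − 0.0043) = €118,773.40.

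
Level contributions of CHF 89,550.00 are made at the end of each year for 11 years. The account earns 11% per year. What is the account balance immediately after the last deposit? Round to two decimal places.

This is an ordinary annuity: 11 deposits of CHF 89,550.00 at the end of each year.
Periodic rate r = 0.11 per year.
FV = PMT × [((1+r)^n − 1)/r] = 89,550 × [(1+r)^11 − 1] / r = CHF 1,751,726.05

CHF 1,751,726.05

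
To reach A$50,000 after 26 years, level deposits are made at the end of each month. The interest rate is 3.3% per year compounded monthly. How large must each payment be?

Level ordinary annuity; solve FV = PMT × [((1+r)^n − 1)/r] for PMT.
Periodic rate r = 0.033/12 per month; n is counted in months.
With n = 312: PMT = 50,000 / ([((1+r)^n − 1)/r]) = A$101.43

A$101.43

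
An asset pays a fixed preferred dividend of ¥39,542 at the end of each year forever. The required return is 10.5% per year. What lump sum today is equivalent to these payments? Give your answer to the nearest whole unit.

Periodic rate r = 0.105 per year.
Level perpetuity: PV = PMT / r = 39,542 / (0.105) = ¥376,590.

¥376,590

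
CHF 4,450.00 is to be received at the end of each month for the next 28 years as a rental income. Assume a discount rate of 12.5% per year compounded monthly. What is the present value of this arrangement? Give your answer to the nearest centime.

This is an ordinary annuity: 336 payments of CHF 4,450.00 at the end of each month.
Periodic rate r = 0.125/12 per month; n is counted in months.
PV = PMT × [(1 − (1+r)^−n)/r] = 4,450 × [1 − (1+r)^−336] / r = CHF 414,064.01

CHF 414,064.01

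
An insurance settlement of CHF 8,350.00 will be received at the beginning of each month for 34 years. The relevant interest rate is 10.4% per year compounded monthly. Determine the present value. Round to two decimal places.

CHF 943,068.47

This is an annuity due: 408 payments of CHF 8,350.00 at the beginning of each month.
Periodic rate r = 0.104/12 per month; n is counted in months.
PV = PMT × [(1 − (1+r)^−n)/r] × (1+r) = 8,350 × [1 − (1+r)^−408] / r × (1+r) = CHF 943,068.47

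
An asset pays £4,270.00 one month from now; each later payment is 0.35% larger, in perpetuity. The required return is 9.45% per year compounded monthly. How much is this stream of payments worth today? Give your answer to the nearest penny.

£976,000.00

Periodic rate r = 0.0945/12 per month.
Growing perpetuity (Gordon): PV = PMT₁ / (r − g) = 4,270 / (r − 0.0035) = £976,000.00.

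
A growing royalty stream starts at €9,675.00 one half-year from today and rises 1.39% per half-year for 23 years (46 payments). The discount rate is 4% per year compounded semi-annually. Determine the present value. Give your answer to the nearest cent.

Periodic rate r = 0.04/2 per half-year; n is counted in half-years.
Growing ordinary annuity: PV = PMT₁ × [1 − ((1+g)/(1+r))^n] / (r − g) = 9,675 × [1 − ((1+0.0139)/(1+r))^46] / (r − 0.0139) = €382,446.95.

€382,446.95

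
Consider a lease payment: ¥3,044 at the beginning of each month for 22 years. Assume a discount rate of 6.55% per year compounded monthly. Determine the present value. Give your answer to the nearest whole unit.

¥427,484

This is an annuity due: 264 payments of ¥3,044 at the beginning of each month.
Periodic rate r = 0.0655/12 per month; n is counted in months.
PV = PMT × [(1 − (1+r)^−n)/r] × (1+r) = 3,044 × [1 − (1+r)^−264] / r × (1+r) = ¥427,484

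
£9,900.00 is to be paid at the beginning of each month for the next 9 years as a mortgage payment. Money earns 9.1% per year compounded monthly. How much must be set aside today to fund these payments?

This is an annuity due: 108 payments of £9,900.00 at the beginning of each month.
Periodic rate r = 0.091/12 per month; n is counted in months.
PV = PMT × [(1 − (1+r)^−n)/r] × (1+r) = 9,900 × [1 − (1+r)^−108] / r × (1+r) = £733,678.91

£733,678.91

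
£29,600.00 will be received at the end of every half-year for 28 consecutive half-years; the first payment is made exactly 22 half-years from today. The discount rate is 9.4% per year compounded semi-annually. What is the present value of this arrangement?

£173,711.80

Ordinary annuity of 28 payments, first payment at period 22.
Periodic rate r = 0.094/2 per half-year; n is counted in half-years.
The ordinary-annuity PV formula values the stream one period before the first payment (period 21); discount that back 21 periods:
PV₀ = 29,600 × [1 − (1+r)^−28] / r × (1+r)^−21 = £173,711.80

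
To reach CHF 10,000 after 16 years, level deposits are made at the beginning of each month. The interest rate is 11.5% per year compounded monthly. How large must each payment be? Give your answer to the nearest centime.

CHF 18.11

Level annuity due; solve FV = PMT × [((1+r)^n − 1)/r] × (1+r) for PMT.
Periodic rate r = 0.115/12 per month; n is counted in months.
With n = 192: PMT = 10,000 / ([((1+r)^n − 1)/r] × (1+r)) = CHF 18.11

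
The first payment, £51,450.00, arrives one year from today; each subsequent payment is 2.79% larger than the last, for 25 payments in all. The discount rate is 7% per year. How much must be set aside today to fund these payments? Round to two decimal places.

£774,087.70

Periodic rate r = 0.07 per year.
Growing ordinary annuity: PV = PMT₁ × [1 − ((1+g)/(1+r))^n] / (r − g) = 51,450 × [1 − ((1+0.0279)/(1+r))^25] / (r − 0.0279) = £774,087.70.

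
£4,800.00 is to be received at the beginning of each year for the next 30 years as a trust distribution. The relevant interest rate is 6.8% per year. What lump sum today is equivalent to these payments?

This is an annuity due: 30 payments of £4,800.00 at the beginning of each year.
Periodic rate r = 0.068 per year.
PV = PMT × [(1 − (1+r)^−n)/r] × (1+r) = 4,800 × [1 − (1+r)^−30] / r × (1+r) = £64,912.95

£64,912.95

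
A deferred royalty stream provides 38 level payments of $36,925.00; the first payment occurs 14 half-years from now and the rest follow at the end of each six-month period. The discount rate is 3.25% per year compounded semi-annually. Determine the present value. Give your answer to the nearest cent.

Ordinary annuity of 38 payments, first payment at period 14.
Periodic rate r = 0.0325/2 per half-year; n is counted in half-years.
The ordinary-annuity PV formula values the stream one period before the first payment (period 13); discount that back 13 periods:
PV₀ = 36,925 × [1 − (1+r)^−38] / r × (1+r)^−13 = $844,013.96

$844,013.96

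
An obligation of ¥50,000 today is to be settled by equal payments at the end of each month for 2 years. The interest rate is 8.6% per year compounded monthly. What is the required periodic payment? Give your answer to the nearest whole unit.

¥2,275

Level ordinary annuity; solve PV = PMT × [(1 − (1+r)^−n)/r] for PMT.
Periodic rate r = 0.086/12 per month; n is counted in months.
With n = 24: PMT = 50,000 / ([(1 − (1+r)^−n)/r]) = ¥2,275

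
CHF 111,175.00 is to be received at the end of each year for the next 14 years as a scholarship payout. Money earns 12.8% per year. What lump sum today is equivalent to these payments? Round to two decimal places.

CHF 707,686.65

This is an ordinary annuity: 14 payments of CHF 111,175.00 at the end of each year.
Periodic rate r = 0.128 per year.
PV = PMT × [(1 − (1+r)^−n)/r] = 111,175 × [1 − (1+r)^−14] / r = CHF 707,686.65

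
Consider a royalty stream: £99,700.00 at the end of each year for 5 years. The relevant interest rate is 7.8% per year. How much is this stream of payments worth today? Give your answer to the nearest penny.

This is an ordinary annuity: 5 payments of £99,700.00 at the end of each year.
Periodic rate r = 0.078 per year.
PV = PMT × [(1 − (1+r)^−n)/r] = 99,700 × [1 − (1+r)^−5] / r = £400,180.39

£400,180.39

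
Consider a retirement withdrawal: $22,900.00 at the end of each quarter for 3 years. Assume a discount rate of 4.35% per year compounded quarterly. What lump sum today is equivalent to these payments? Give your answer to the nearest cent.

$256,322.04

This is an ordinary annuity: 12 payments of $22,900.00 at the end of each quarter.
Periodic rate r = 0.0435/4 per quarter; n is counted in quarters.
PV = PMT × [(1 − (1+r)^−n)/r] = 22,900 × [1 − (1+r)^−12] / r = $256,322.04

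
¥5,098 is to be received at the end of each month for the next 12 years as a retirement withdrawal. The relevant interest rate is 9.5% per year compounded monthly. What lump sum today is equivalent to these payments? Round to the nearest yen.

This is an ordinary annuity: 144 payments of ¥5,098 at the end of each month.
Periodic rate r = 0.095/12 per month; n is counted in months.
PV = PMT × [(1 − (1+r)^−n)/r] = 5,098 × [1 − (1+r)^−144] / r = ¥437,081

¥437,081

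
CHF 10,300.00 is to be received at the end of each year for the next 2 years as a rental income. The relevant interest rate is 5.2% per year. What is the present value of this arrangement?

This is an ordinary annuity: 2 payments of CHF 10,300.00 at the end of each year.
Periodic rate r = 0.052 per year.
PV = PMT × [(1 − (1+r)^−n)/r] = 10,300 × [1 − (1+r)^−2] / r = CHF 19,097.79

CHF 19,097.79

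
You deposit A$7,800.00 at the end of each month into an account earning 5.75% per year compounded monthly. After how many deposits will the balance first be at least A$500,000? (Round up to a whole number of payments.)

57 payments

Periodic rate r = 0.0575/12 per month; n is counted in months.
Ordinary annuity FV: 500,000 = 7,800 × [((1+r)^n − 1)/r].
(1+r)^n = 1 + 500,000 × r / 7,800, so n = ln(1 + 500,000·r/7,800) / ln(1+r) = 56.03.
Round up to a whole number of payments: n = 57.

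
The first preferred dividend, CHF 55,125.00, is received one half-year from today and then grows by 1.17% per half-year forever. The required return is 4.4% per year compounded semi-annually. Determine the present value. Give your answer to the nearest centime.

CHF 5,351,941.75

Periodic rate r = 0.044/2 per half-year.
Growing perpetuity (Gordon): PV = PMT₁ / (r − g) = 55,125 / (r − 0.0117) = CHF 5,351,941.75.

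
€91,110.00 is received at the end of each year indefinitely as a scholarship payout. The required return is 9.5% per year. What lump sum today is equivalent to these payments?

Periodic rate r = 0.095 per year.
Level perpetuity: PV = PMT / r = 91,110 / (0.095) = €959,052.63.

€959,052.63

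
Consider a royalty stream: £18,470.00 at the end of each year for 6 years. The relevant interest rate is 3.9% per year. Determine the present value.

This is an ordinary annuity: 6 payments of £18,470.00 at the end of each year.
Periodic rate r = 0.039 per year.
PV = PMT × [(1 − (1+r)^−n)/r] = 18,470 × [1 − (1+r)^−6] / r = £97,138.27

£97,138.27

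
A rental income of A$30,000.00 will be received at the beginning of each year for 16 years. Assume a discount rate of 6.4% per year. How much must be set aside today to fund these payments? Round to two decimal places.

A$313,901.10

This is an annuity due: 16 payments of A$30,000.00 at the beginning of each year.
Periodic rate r = 0.064 per year.
PV = PMT × [(1 − (1+r)^−n)/r] × (1+r) = 30,000 × [1 − (1+r)^−16] / r × (1+r) = A$313,901.10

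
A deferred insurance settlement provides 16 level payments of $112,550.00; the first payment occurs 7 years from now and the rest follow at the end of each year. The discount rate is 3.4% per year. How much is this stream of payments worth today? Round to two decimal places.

Ordinary annuity of 16 payments, first payment at period 7.
Periodic rate r = 0.034 per year.
The ordinary-annuity PV formula values the stream one period before the first payment (period 6); discount that back 6 periods:
PV₀ = 112,550 × [1 − (1+r)^−16] / r × (1+r)^−6 = $1,122,183.08

$1,122,183.08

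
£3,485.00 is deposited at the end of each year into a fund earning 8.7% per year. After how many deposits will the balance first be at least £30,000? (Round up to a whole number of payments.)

Periodic rate r = 0.087 per year.
Ordinary annuity FV: 30,000 = 3,485 × [((1+r)^n − 1)/r].
(1+r)^n = 1 + 30,000 × r / 3,485, so n = ln(1 + 30,000·r/3,485) / ln(1+r) = 6.70.
Round up to a whole number of payments: n = 7.

7 payments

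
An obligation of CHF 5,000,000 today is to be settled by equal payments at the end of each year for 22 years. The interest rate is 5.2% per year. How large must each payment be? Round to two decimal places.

CHF 386,809.09

Level ordinary annuity; solve PV = PMT × [(1 − (1+r)^−n)/r] for PMT.
Periodic rate r = 0.052 per year.
With n = 22: PMT = 5,000,000 / ([(1 − (1+r)^−n)/r]) = CHF 386,809.09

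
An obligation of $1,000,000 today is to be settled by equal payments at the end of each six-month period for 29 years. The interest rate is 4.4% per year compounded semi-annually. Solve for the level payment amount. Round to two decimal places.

Level ordinary annuity; solve PV = PMT × [(1 − (1+r)^−n)/r] for PMT.
Periodic rate r = 0.044/2 per half-year; n is counted in half-years.
With n = 58: PMT = 1,000,000 / ([(1 − (1+r)^−n)/r]) = $30,685.12

$30,685.12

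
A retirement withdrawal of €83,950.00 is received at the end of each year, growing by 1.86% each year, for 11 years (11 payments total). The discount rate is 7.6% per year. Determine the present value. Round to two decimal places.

€662,314.69

Periodic rate r = 0.076 per year.
Growing ordinary annuity: PV = PMT₁ × [1 − ((1+g)/(1+r))^n] / (r − g) = 83,950 × [1 − ((1+0.0186)/(1+r))^11] / (r − 0.0186) = €662,314.69.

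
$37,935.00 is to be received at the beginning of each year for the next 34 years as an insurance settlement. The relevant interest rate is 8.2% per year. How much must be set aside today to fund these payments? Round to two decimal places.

$466,222.78

This is an annuity due: 34 payments of $37,935.00 at the beginning of each year.
Periodic rate r = 0.082 per year.
PV = PMT × [(1 − (1+r)^−n)/r] × (1+r) = 37,935 × [1 − (1+r)^−34] / r × (1+r) = $466,222.78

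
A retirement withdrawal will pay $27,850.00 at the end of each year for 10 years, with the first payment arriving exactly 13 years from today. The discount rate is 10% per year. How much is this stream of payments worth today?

$54,526.08

Ordinary annuity of 10 payments, first payment at period 13.
Periodic rate r = 0.1 per year.
The ordinary-annuity PV formula values the stream one period before the first payment (period 12); discount that back 12 periods:
PV₀ = 27,850 × [1 − (1+r)^−10] / r × (1+r)^−12 = $54,526.08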